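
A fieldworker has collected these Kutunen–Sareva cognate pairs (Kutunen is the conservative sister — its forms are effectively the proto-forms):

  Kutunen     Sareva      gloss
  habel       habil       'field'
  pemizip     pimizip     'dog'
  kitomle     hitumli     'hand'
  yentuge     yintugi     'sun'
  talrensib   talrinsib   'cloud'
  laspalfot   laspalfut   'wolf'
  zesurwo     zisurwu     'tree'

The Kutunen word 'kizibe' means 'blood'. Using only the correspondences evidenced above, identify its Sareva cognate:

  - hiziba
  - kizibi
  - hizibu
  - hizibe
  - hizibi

kitomle ~ hitumli — Kutunen k corresponds to Sareva h word-initially before a front vowel.
kitomle ~ hitumli, yentuge ~ yintugi — Kutunen e corresponds to Sareva i word-finally.
Applying these to Kutunen 'kizibe':
  kizibe → hizibe   (k→h word-initially before a front vowel)
  hizibe → hizibi   (e→i word-finally)
So the Sareva cognate is 'hizibi'.

hizibi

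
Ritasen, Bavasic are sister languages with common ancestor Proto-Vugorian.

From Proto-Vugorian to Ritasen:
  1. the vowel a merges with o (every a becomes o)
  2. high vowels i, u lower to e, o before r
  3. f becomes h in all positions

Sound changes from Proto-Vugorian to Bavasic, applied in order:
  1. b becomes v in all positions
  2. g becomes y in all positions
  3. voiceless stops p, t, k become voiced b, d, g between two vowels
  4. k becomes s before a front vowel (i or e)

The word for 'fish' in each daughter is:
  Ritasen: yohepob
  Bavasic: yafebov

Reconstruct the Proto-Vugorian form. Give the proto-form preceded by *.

*yafepob

Position 2: Ritasen has o, Bavasic has a. Bavasic preserves a here (none of its changes turn any other segment into a), so the proto-segment is *a.
Position 5: Ritasen has p, Bavasic has b. Ritasen preserves p here (none of its changes turn any other segment into p), so the proto-segment is *p.
Position 7: Ritasen has b, Bavasic has v. Ritasen preserves b here (none of its changes turn any other segment into b), so the proto-segment is *b.
Continuing position by position gives *yafepob; check it forward:
Ritasen: start from *yafepob.
  rule 1 (vowel merger): yafepob → yofepob
  rule 2: no change — yofepob
  rule 3 (unconditioned shift): yofepob → yohepob
  ⇒ Ritasen yohepob
Bavasic: *yafepob > yafepov > yafebov  (by unconditioned shift, intervocalic voicing)
Only *yafepob yields all of Ritasen yohepob, Bavasic yafebov.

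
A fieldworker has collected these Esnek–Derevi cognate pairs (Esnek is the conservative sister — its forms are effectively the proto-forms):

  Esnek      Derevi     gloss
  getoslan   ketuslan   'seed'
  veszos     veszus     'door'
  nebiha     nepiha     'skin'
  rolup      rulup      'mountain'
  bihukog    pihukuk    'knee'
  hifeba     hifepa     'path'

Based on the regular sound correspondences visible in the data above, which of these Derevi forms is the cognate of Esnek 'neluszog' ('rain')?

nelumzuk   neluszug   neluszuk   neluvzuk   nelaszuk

neluszuk

getoslan ~ ketuslan, veszos ~ veszus — Esnek o corresponds to Derevi u after a consonant, before a consonant other than r, m, n, p, b, f, v.
bihukog ~ pihukuk — Esnek g corresponds to Derevi k word-finally.
Applying these to Esnek 'neluszog':
  neluszog → neluszug   (o→u after a consonant, before a consonant other than r, m, n, p, b, f, v)
  neluszug → neluszuk   (g→k word-finally)
So the Derevi cognate is 'neluszuk'.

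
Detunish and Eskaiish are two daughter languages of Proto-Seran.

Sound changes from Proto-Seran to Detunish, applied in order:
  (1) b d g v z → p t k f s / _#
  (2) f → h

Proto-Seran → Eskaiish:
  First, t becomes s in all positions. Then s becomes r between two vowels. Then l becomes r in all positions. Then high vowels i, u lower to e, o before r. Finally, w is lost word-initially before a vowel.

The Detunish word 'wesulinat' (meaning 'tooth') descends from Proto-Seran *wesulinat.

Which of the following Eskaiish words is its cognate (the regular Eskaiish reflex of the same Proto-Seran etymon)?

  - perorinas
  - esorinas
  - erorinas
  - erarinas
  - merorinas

Eskaiish: *wesulinat
  wesulinat → wesulinas   [unconditioned shift]
  wesulinas → werulinas   [rhotacism]
  werulinas → werurinas   [unconditioned shift]
  werurinas → werorinas   [pre-rhotic lowering]
  werorinas → erorinas   [glide loss]
  giving Eskaiish erorinas.
Among the options, 'erorinas' alone shows every Eskaiish change applied in order.

erorinas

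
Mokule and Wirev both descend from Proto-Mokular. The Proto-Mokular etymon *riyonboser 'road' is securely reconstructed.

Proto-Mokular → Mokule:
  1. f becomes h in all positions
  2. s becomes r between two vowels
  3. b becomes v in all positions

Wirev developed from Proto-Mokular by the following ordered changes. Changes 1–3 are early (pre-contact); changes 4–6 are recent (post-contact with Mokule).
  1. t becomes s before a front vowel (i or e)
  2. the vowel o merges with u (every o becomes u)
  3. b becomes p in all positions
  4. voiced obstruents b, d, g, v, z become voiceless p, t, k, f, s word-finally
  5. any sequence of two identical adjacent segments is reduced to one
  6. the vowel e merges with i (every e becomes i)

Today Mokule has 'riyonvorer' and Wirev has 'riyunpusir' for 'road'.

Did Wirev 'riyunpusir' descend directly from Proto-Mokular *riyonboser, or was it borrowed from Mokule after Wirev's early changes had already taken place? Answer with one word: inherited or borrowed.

If inherited, *riyonboser would pass through all of Wirev's changes:
Wirev: *riyonboser > riyunbuser > riyunpuser > riyunpusir  (by vowel merger, unconditioned shift, vowel merger)
If borrowed from Mokule 'riyonvorer' after the early changes, it would undergo only the recent ones:
  rule 4 (final devoicing): no change (riyonvorer)
  rule 5 (degemination): no change (riyonvorer)
  rule 6 (vowel merger): riyonvorer → riyonvorir
  ⇒ as a loan: riyonvorir
Wirev 'riyunpusir' matches the inherited outcome exactly, so it is an inherited cognate, not a loan.

inherited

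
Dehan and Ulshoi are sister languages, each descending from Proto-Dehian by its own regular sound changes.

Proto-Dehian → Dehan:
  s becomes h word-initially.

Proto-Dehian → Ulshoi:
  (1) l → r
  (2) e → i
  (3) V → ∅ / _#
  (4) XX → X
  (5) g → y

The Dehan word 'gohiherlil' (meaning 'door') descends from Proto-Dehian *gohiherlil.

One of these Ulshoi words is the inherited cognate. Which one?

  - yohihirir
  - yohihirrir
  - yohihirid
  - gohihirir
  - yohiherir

Ulshoi: start from *gohiherlil.
  rule 1 (unconditioned shift): gohiherlil → gohiherrir
  rule 2 (vowel merger): gohiherrir → gohihirrir
  rule 3: no change — gohihirrir
  rule 4 (degemination): gohihirrir → gohihirir
  rule 5 (unconditioned shift): gohihirir → yohihirir
  ⇒ Ulshoi yohihirir
Only 'yohihirir' matches the regular Ulshoi development of *gohiherlil.

yohihirir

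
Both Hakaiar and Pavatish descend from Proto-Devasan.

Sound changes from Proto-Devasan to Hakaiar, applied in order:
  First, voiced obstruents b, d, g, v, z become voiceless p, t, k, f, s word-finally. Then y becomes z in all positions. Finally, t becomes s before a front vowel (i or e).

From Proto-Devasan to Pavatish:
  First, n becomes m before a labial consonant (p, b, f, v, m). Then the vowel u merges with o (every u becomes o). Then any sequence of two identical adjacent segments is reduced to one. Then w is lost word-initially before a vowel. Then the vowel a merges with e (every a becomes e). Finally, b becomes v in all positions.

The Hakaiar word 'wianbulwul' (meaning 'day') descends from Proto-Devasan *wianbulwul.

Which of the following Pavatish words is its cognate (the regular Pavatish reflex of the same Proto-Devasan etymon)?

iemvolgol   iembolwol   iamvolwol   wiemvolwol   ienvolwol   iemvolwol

Pavatish: *wianbulwul
  wianbulwul → wiambulwul   [nasal place assimilation]
  wiambulwul → wiambolwol   [vowel merger]
  wiambolwol (rule 3 does not apply)
  wiambolwol → iambolwol   [glide loss]
  iambolwol → iembolwol   [vowel merger]
  iembolwol → iemvolwol   [unconditioned shift]
  giving Pavatish iemvolwol.

iemvolwol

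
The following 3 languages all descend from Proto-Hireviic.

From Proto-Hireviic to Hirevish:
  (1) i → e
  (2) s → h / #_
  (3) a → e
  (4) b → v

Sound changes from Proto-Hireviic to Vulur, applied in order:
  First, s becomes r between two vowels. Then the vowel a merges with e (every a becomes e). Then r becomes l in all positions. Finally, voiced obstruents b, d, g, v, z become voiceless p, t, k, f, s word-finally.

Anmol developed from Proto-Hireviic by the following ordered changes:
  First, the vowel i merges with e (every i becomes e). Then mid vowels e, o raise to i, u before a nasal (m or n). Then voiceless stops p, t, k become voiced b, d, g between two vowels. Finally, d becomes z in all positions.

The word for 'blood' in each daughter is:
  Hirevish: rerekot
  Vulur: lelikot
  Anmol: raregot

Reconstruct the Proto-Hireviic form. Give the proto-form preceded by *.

Position 5: Hirevish has k, Vulur has k, Anmol has g. Hirevish preserves k here (none of its changes turn any other segment into k), so the proto-segment is *k.
Position 3: Hirevish has r, Vulur has l, Anmol has r. Hirevish preserves r here (none of its changes turn any other segment into r), so the proto-segment is *r.
Position 4: Hirevish has e, Vulur has i, Anmol has e. Vulur preserves i here (none of its changes turn any other segment into i), so the proto-segment is *i.
Verify the candidate proto-form against each daughter:
Hirevish: start from *rarikot.
  rule 1 (vowel merger): rarikot → rarekot
  rule 2: no change — rarekot
  rule 3 (vowel merger): rarekot → rerekot
  rule 4: no change — rerekot
  ⇒ Hirevish rerekot
Vulur: *rarikot > rerikot > lelikot  (by vowel merger, unconditioned shift)
Anmol: *rarikot
  rarikot → rarekot   [vowel merger]
  rarekot (rule 2 does not apply)
  rarekot → raregot   [intervocalic voicing]
  raregot (rule 4 does not apply)
  giving Anmol raregot.
*rarikot is the unique common source.

*rarikot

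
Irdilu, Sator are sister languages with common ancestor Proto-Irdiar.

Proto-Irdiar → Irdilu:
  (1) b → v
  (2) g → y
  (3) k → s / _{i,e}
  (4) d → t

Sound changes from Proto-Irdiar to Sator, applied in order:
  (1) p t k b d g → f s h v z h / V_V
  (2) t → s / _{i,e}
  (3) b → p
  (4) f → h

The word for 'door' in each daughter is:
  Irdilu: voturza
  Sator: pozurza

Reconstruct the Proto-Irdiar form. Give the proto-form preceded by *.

Position 3: Irdilu has t, Sator has z. Taking the neighbouring segments as reconstructed: Irdilu t could go back to *t or *d; Sator z could go back to *d or *z — the one source consistent with every daughter is *d.
Position 1: Irdilu has v, Sator has p. Taking the neighbouring segments as reconstructed: Irdilu v could go back to *b or *v; Sator p could go back to *p or *b — the one source consistent with every daughter is *b.
The remaining positions agree across the daughters. Check the candidate against every language:
Irdilu: *bodurza > vodurza > voturza  (by unconditioned shift, unconditioned shift)
Sator: start from *bodurza.
  rule 1 (intervocalic lenition): bodurza → bozurza
  rule 2: no change — bozurza
  rule 3 (unconditioned shift): bozurza → pozurza
  rule 4: no change — pozurza
  ⇒ Sator pozurza
No other proto-form is consistent with every reflex, so the reconstruction is *bodurza.

*bodurza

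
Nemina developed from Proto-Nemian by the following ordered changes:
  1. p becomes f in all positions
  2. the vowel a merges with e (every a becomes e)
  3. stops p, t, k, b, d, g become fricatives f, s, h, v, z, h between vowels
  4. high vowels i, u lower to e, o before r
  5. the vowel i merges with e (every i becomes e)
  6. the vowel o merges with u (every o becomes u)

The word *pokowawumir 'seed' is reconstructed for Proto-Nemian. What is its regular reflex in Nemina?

fuhuwewumer

Nemina: *pokowawumir
  pokowawumir → fokowawumir   [unconditioned shift]
  fokowawumir → fokowewumir   [vowel merger]
  fokowewumir → fohowewumir   [intervocalic lenition]
  fohowewumir → fohowewumer   [pre-rhotic lowering]
  fohowewumer (rule 5 does not apply)
  fohowewumer → fuhuwewumer   [vowel merger]
  giving Nemina fuhuwewumer.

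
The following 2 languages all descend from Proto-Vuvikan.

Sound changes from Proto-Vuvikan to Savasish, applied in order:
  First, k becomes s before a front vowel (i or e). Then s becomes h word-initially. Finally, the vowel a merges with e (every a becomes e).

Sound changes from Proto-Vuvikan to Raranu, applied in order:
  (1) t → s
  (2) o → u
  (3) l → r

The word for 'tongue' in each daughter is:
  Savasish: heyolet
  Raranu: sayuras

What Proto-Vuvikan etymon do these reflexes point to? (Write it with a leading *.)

*sayolat

Position 2: Savasish has e, Raranu has a. Raranu preserves a here (none of its changes turn any other segment into a), so the proto-segment is *a.
Position 7: Savasish has t, Raranu has s. Savasish preserves t here (none of its changes turn any other segment into t), so the proto-segment is *t.
Verify the candidate proto-form against each daughter:
Savasish: *sayolat
  sayolat (rule 1 does not apply)
  sayolat → hayolat   [debuccalisation]
  hayolat → heyolet   [vowel merger]
  giving Savasish heyolet.
Raranu: start from *sayolat.
  rule 1 (unconditioned shift): sayolat → sayolas
  rule 2 (vowel merger): sayolas → sayulas
  rule 3 (unconditioned shift): sayulas → sayuras
  ⇒ Raranu sayuras
No other proto-form is consistent with every reflex, so the reconstruction is *sayolat.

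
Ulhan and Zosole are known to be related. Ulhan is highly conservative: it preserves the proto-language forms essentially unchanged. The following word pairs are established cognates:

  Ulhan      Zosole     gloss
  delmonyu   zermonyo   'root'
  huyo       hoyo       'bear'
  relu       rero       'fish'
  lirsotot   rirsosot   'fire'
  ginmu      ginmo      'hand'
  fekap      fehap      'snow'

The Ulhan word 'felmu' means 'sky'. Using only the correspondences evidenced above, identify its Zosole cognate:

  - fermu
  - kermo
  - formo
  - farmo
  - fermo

delmonyu ~ zermonyo — Ulhan l corresponds to Zosole r after a vowel, before a nasal.
delmonyu ~ zermonyo, relu ~ rero — Ulhan u corresponds to Zosole o word-finally.
Applying these to Ulhan 'felmu':
  felmu → fermu   (l→r after a vowel, before a nasal)
  fermu → fermo   (u→o word-finally)
So the Zosole cognate is 'fermo'.

fermo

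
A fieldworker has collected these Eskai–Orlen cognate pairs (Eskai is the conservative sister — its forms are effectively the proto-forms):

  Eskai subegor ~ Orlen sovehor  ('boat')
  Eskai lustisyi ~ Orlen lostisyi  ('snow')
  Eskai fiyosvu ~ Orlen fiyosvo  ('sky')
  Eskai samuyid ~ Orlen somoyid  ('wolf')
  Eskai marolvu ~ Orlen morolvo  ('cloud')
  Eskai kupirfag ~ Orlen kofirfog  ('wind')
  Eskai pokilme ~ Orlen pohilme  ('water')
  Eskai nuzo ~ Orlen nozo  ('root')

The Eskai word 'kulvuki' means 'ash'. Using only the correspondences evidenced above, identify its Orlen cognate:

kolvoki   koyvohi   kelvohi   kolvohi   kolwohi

kolvohi

lustisyi ~ lostisyi, samuyid ~ somoyid — Eskai u corresponds to Orlen o after a consonant, before a consonant other than r, m, n, p, b, f, v.
pokilme ~ pohilme — Eskai k corresponds to Orlen h between vowels (before a front vowel).
Applying these to Eskai 'kulvuki':
  kulvuki → kolvuki   (u→o after a consonant, before a consonant other than r, m, n, p, b, f, v)
  kolvuki → kolvoki   (u→o after a consonant, before a consonant other than r, m, n, p, b, f, v)
  kolvoki → kolvohi   (k→h between vowels (before a front vowel))
So the Orlen cognate is 'kolvohi'.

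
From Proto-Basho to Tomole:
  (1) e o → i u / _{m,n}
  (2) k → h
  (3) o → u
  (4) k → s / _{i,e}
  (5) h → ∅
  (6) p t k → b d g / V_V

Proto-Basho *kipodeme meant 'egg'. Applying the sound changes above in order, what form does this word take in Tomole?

ibudime

Tomole: *kipodeme > kipodime > hipodime > hipudime > ipudime > ibudime  (by pre-nasal raising, unconditioned shift, vowel merger, h-loss, intervocalic voicing)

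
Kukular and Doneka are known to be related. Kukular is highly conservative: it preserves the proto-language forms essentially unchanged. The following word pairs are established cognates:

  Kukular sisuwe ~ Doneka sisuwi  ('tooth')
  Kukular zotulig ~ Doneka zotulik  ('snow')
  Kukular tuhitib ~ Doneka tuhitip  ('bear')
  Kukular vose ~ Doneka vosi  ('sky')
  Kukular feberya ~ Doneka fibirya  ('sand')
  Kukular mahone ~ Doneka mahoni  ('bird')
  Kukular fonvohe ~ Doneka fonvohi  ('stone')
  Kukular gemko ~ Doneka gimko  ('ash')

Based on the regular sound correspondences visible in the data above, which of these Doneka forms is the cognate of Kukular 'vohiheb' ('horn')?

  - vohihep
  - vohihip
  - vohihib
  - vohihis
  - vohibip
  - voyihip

vohihip

feberya ~ fibirya — Kukular e corresponds to Doneka i after a consonant, before a labial obstruent.
tuhitib ~ tuhitip — Kukular b corresponds to Doneka p word-finally.
Applying these to Kukular 'vohiheb':
  vohiheb → vohihib   (e→i after a consonant, before a labial obstruent)
  vohihib → vohihip   (b→p word-finally)
So the Doneka cognate is 'vohihip'.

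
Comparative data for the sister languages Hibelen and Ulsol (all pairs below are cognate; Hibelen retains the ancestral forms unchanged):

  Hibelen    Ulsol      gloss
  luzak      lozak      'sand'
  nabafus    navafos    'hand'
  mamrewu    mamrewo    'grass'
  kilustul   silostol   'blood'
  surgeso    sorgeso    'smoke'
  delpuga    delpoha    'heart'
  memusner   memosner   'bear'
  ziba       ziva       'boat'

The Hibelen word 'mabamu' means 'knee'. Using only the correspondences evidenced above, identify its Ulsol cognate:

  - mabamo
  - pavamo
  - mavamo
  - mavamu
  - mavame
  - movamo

nabafus ~ navafos, ziba ~ ziva — Hibelen b corresponds to Ulsol v between vowels (before a back vowel).
mamrewu ~ mamrewo — Hibelen u corresponds to Ulsol o word-finally.
Applying these to Hibelen 'mabamu':
  mabamu → mavamu   (b→v between vowels (before a back vowel))
  mavamu → mavamo   (u→o word-finally)
So the Ulsol cognate is 'mavamo'.

mavamo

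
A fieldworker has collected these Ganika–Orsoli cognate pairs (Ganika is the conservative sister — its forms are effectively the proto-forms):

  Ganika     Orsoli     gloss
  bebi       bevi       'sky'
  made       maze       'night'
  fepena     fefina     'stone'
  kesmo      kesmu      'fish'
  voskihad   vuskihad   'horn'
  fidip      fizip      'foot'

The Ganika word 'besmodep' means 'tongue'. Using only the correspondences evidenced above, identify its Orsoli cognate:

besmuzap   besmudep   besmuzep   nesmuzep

voskihad ~ vuskihad — Ganika o corresponds to Orsoli u after a consonant, before a consonant other than r, m, n, p, b, f, v.
made ~ maze — Ganika d corresponds to Orsoli z between vowels (before a front vowel).
Applying these to Ganika 'besmodep':
  besmodep → besmudep   (o→u after a consonant, before a consonant other than r, m, n, p, b, f, v)
  besmudep → besmuzep   (d→z between vowels (before a front vowel))
So the Orsoli cognate is 'besmuzep'.

besmuzep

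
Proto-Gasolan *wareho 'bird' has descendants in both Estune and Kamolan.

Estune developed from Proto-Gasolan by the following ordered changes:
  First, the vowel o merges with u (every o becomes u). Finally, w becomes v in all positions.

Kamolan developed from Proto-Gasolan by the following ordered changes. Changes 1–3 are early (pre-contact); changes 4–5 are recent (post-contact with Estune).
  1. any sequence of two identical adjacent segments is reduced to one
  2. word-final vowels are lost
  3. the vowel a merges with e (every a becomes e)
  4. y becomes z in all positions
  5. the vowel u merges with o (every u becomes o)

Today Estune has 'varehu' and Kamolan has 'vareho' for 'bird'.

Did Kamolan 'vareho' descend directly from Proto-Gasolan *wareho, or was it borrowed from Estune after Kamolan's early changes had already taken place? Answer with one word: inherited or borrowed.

borrowed

If inherited, *wareho would pass through all of Kamolan's changes:
Kamolan: start from *wareho.
  rule 1: no change — wareho
  rule 2 (apocope): wareho → wareh
  rule 3 (vowel merger): wareh → wereh
  rule 4: no change — wereh
  rule 5: no change — wereh
  ⇒ Kamolan wereh
If borrowed from Estune 'varehu' after the early changes, it would undergo only the recent ones:
  rule 4 (unconditioned shift): no change (varehu)
  rule 5 (vowel merger): varehu → vareho
  ⇒ as a loan: vareho
Kamolan 'vareho' matches the loan outcome 'vareho', not the inherited 'wereh' — it skipped the early Kamolan changes, so it was borrowed from Estune.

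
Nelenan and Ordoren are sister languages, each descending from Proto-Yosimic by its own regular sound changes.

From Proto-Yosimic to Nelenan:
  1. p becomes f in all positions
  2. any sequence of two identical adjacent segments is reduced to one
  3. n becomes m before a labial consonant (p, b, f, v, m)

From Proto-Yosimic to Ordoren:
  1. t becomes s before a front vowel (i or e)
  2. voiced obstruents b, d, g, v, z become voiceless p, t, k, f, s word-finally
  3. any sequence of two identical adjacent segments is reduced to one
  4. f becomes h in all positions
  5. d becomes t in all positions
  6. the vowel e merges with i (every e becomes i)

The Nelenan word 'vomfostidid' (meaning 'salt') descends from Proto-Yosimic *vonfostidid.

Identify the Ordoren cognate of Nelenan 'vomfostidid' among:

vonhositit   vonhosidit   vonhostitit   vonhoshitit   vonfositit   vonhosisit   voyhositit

vonhositit

Ordoren: *vonfostidid
  vonfostidid → vonfossidid   [palatalisation]
  vonfossidid → vonfossidit   [final devoicing]
  vonfossidit → vonfosidit   [degemination]
  vonfosidit → vonhosidit   [unconditioned shift]
  vonhosidit → vonhositit   [unconditioned shift]
  vonhositit (rule 6 does not apply)
  giving Ordoren vonhositit.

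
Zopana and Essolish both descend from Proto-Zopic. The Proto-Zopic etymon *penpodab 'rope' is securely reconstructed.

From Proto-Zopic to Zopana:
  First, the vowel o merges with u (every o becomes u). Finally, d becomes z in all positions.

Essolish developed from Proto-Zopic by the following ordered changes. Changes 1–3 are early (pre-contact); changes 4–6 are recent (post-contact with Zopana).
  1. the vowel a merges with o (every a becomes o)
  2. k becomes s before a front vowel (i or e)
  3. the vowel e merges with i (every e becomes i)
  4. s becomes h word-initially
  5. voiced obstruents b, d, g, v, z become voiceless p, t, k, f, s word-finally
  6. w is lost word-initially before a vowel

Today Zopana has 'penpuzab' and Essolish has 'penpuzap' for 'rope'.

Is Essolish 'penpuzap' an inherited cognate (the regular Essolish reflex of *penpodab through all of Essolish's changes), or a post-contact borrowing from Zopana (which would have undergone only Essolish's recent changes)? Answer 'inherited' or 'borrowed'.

If inherited, *penpodab would pass through all of Essolish's changes:
Essolish: *penpodab
  penpodab → penpodob   [vowel merger]
  penpodob (rule 2 does not apply)
  penpodob → pinpodob   [vowel merger]
  pinpodob (rule 4 does not apply)
  pinpodob → pinpodop   [final devoicing]
  pinpodop (rule 6 does not apply)
  giving Essolish pinpodop.
If borrowed from Zopana 'penpuzab' after the early changes, it would undergo only the recent ones:
  rule 4 (debuccalisation): no change (penpuzab)
  rule 5 (final devoicing): penpuzab → penpuzap
  rule 6 (glide loss): no change (penpuzap)
  ⇒ as a loan: penpuzap
Essolish 'penpuzap' matches the loan outcome 'penpuzap', not the inherited 'pinpodop' — it skipped the early Essolish changes, so it was borrowed from Zopana.

borrowed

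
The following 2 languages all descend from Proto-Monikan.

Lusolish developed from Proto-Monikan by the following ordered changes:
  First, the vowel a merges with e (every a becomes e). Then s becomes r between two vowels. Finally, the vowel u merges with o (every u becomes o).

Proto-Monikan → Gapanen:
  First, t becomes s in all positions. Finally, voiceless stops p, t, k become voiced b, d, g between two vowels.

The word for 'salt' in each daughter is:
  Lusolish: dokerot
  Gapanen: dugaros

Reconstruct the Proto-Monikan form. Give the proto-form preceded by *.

Position 2: Lusolish has o, Gapanen has u. Gapanen preserves u here (none of its changes turn any other segment into u), so the proto-segment is *u.
Position 3: Lusolish has k, Gapanen has g. Lusolish preserves k here (none of its changes turn any other segment into k), so the proto-segment is *k.
Position 7: Lusolish has t, Gapanen has s. Lusolish preserves t here (none of its changes turn any other segment into t), so the proto-segment is *t.
Verify the candidate proto-form against each daughter:
Lusolish: *dukarot > dukerot > dokerot  (by vowel merger, vowel merger)
Gapanen: *dukarot > dukaros > dugaros  (by unconditioned shift, intervocalic voicing)
Only *dukarot yields all of Lusolish dokerot, Gapanen dugaros.

*dukarot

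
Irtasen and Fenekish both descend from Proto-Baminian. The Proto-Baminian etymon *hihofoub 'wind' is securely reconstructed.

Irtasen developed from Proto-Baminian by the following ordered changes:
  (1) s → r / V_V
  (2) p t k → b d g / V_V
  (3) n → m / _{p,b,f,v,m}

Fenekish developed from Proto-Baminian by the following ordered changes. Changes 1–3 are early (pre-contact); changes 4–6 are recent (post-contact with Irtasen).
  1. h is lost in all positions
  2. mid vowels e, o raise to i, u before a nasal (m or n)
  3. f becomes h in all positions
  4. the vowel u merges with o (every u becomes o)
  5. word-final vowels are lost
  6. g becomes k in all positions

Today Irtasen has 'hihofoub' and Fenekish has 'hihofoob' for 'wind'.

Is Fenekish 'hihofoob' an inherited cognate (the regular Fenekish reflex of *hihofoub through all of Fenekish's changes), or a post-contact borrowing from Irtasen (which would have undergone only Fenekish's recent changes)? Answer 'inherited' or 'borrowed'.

If inherited, *hihofoub would pass through all of Fenekish's changes:
Fenekish: *hihofoub
  hihofoub → iofoub   [h-loss]
  iofoub (rule 2 does not apply)
  iofoub → iohoub   [unconditioned shift]
  iohoub → iohoob   [vowel merger]
  iohoob (rule 5 does not apply)
  iohoob (rule 6 does not apply)
  giving Fenekish iohoob.
If borrowed from Irtasen 'hihofoub' after the early changes, it would undergo only the recent ones:
  rule 4 (vowel merger): hihofoub → hihofoob
  rule 5 (apocope): no change (hihofoob)
  rule 6 (unconditioned shift): no change (hihofoob)
  ⇒ as a loan: hihofoob
Fenekish 'hihofoob' matches the loan outcome 'hihofoob', not the inherited 'iohoob' — it skipped the early Fenekish changes, so it was borrowed from Irtasen.

borrowed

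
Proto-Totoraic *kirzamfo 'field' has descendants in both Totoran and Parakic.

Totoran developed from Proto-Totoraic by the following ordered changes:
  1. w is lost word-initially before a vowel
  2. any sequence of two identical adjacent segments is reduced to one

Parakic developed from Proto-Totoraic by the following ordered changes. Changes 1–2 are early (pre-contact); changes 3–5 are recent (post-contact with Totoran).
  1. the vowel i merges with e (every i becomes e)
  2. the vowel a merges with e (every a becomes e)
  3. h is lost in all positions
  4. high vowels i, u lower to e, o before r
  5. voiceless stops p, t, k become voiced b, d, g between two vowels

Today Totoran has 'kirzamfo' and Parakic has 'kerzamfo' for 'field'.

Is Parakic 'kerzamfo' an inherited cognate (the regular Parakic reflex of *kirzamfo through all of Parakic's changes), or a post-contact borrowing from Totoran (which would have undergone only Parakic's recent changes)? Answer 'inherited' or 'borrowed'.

borrowed

If inherited, *kirzamfo would pass through all of Parakic's changes:
Parakic: *kirzamfo > kerzamfo > kerzemfo  (by vowel merger, vowel merger)
If borrowed from Totoran 'kirzamfo' after the early changes, it would undergo only the recent ones:
  rule 3 (h-loss): no change (kirzamfo)
  rule 4 (pre-rhotic lowering): kirzamfo → kerzamfo
  rule 5 (intervocalic voicing): no change (kerzamfo)
  ⇒ as a loan: kerzamfo
Parakic 'kerzamfo' matches the loan outcome 'kerzamfo', not the inherited 'kerzemfo' — it skipped the early Parakic changes, so it was borrowed from Totoran.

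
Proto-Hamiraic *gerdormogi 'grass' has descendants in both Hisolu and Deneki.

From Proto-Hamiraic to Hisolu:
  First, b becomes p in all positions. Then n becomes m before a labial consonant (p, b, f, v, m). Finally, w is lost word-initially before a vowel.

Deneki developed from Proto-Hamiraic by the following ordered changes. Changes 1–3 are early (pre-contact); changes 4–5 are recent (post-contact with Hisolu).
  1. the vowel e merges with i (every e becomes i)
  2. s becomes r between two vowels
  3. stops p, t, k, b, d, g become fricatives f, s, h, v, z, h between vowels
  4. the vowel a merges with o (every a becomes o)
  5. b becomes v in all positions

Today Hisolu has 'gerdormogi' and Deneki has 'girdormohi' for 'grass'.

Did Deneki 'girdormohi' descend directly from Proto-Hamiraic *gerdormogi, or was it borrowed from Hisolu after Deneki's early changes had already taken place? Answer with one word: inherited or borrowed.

If inherited, *gerdormogi would pass through all of Deneki's changes:
Deneki: start from *gerdormogi.
  rule 1 (vowel merger): gerdormogi → girdormogi
  rule 2: no change — girdormogi
  rule 3 (intervocalic lenition): girdormogi → girdormohi
  rule 4: no change — girdormohi
  rule 5: no change — girdormohi
  ⇒ Deneki girdormohi
If borrowed from Hisolu 'gerdormogi' after the early changes, it would undergo only the recent ones:
  rule 4 (vowel merger): no change (gerdormogi)
  rule 5 (unconditioned shift): no change (gerdormogi)
  ⇒ as a loan: gerdormogi
Deneki 'girdormohi' matches the inherited outcome exactly, so it is an inherited cognate, not a loan.

inherited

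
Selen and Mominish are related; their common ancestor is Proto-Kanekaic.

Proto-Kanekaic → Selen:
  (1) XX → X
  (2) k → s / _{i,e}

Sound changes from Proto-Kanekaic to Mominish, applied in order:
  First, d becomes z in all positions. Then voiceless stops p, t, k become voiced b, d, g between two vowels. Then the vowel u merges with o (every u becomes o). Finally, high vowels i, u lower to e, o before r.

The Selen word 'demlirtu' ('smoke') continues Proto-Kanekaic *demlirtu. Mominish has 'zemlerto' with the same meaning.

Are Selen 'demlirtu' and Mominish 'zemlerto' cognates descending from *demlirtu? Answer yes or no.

yes

Derive the expected Mominish reflex of *demlirtu:
Mominish: start from *demlirtu.
  rule 1 (unconditioned shift): demlirtu → zemlirtu
  rule 2: no change — zemlirtu
  rule 3 (vowel merger): zemlirtu → zemlirto
  rule 4 (pre-rhotic lowering): zemlirto → zemlerto
  ⇒ Mominish zemlerto
Mominish 'zemlerto' matches the regular reflex exactly, so the pair is cognate.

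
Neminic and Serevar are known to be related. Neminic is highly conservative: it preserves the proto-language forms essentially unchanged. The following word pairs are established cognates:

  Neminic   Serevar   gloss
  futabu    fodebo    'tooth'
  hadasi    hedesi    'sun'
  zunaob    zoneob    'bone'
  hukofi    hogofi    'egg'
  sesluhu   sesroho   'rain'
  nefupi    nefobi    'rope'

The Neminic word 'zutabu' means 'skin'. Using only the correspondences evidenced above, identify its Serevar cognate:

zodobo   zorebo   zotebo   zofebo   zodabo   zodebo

futabu ~ fodebo, hukofi ~ hogofi — Neminic u corresponds to Serevar o after a consonant, before a consonant other than r, m, n, p, b, f, v.
futabu ~ fodebo — Neminic t corresponds to Serevar d between vowels (before a back vowel).
futabu ~ fodebo — Neminic a corresponds to Serevar e after a consonant, before a labial obstruent.
futabu ~ fodebo, sesluhu ~ sesroho — Neminic u corresponds to Serevar o word-finally.
Applying these to Neminic 'zutabu':
  zutabu → zotabu   (u→o after a consonant, before a consonant other than r, m, n, p, b, f, v)
  zotabu → zodabu   (t→d between vowels (before a back vowel))
  zodabu → zodebu   (a→e after a consonant, before a labial obstruent)
  zodebu → zodebo   (u→o word-finally)
So the Serevar cognate is 'zodebo'.

zodebo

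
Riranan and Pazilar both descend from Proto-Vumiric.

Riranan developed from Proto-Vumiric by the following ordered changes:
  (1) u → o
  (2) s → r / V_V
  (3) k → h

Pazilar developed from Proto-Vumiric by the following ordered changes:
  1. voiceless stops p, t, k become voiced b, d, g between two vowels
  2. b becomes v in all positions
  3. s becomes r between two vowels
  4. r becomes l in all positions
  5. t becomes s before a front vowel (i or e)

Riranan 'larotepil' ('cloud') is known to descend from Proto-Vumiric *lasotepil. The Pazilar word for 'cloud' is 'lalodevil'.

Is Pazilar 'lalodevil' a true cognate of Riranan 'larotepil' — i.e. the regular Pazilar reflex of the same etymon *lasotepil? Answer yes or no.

yes

Derive the expected Pazilar reflex of *lasotepil:
Pazilar: start from *lasotepil.
  rule 1 (intervocalic voicing): lasotepil → lasodebil
  rule 2 (unconditioned shift): lasodebil → lasodevil
  rule 3 (rhotacism): lasodevil → larodevil
  rule 4 (unconditioned shift): larodevil → lalodevil
  rule 5: no change — lalodevil
  ⇒ Pazilar lalodevil
Pazilar 'lalodevil' matches the regular reflex exactly, so the pair is cognate.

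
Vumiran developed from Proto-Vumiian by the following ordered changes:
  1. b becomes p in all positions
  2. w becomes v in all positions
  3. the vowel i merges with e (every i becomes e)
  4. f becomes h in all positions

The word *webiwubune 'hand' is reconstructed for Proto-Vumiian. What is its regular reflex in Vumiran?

vepevupune

Vumiran: *webiwubune
  webiwubune → wepiwupune   [unconditioned shift]
  wepiwupune → vepivupune   [unconditioned shift]
  vepivupune → vepevupune   [vowel merger]
  vepevupune (rule 4 does not apply)
  giving Vumiran vepevupune.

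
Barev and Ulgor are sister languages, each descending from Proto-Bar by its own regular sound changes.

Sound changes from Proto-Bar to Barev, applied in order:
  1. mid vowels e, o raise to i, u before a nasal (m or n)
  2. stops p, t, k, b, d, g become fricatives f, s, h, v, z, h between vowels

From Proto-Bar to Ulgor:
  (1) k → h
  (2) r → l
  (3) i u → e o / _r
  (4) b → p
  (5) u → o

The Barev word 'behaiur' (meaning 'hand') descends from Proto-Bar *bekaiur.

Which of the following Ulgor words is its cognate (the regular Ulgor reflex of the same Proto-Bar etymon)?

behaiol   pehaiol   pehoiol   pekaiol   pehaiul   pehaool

Ulgor: *bekaiur > behaiur > behaiul > pehaiul > pehaiol  (by unconditioned shift, unconditioned shift, unconditioned shift, vowel merger)
Among the options, 'pehaiol' alone shows every Ulgor change applied in order.

pehaiol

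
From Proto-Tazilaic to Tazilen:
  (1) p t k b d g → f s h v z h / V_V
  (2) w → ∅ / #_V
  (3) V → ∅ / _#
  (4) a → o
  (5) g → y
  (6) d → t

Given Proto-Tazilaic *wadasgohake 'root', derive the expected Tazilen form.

Tazilen: *wadasgohake > wazasgohahe > azasgohahe > azasgohah > ozosgohoh > ozosyohoh  (by intervocalic lenition, glide loss, apocope, vowel merger, unconditioned shift)

ozosyohoh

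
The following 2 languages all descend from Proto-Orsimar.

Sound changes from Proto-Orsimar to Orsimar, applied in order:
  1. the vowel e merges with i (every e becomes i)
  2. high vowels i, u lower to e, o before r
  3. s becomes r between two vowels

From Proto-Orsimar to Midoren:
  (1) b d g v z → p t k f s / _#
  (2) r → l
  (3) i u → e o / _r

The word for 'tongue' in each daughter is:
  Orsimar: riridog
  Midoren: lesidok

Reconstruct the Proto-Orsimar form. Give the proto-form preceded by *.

*residog

Position 7: Orsimar has g, Midoren has k. Orsimar preserves g here (none of its changes turn any other segment into g), so the proto-segment is *g.
Position 2: Orsimar has i, Midoren has e. Taking the neighbouring segments as reconstructed: Orsimar i could go back to *e or *i; Midoren e can only go back to *e — the one source consistent with every daughter is *e.
Continuing position by position gives *residog; check it forward:
Orsimar: *residog
  residog → risidog   [vowel merger]
  risidog (rule 2 does not apply)
  risidog → riridog   [rhotacism]
  giving Orsimar riridog.
Midoren: *residog
  residog → residok   [final devoicing]
  residok → lesidok   [unconditioned shift]
  lesidok (rule 3 does not apply)
  giving Midoren lesidok.
Only *residog yields all of Orsimar riridog, Midoren lesidok.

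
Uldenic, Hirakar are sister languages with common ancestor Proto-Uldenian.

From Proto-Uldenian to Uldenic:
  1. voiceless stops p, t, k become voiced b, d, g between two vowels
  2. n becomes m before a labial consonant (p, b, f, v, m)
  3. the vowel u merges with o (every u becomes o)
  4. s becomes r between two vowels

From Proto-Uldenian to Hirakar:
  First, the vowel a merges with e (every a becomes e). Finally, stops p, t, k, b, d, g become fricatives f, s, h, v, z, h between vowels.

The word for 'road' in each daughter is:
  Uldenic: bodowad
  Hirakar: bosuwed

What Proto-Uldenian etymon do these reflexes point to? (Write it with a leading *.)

Position 3: Uldenic has d, Hirakar has s. Taking the neighbouring segments as reconstructed: Uldenic d could go back to *t or *d; Hirakar s could go back to *t or *s — the one source consistent with every daughter is *t.
Position 4: Uldenic has o, Hirakar has u. Hirakar preserves u here (none of its changes turn any other segment into u), so the proto-segment is *u.
Verify the candidate proto-form against each daughter:
Uldenic: *botuwad > boduwad > bodowad  (by intervocalic voicing, vowel merger)
Hirakar: start from *botuwad.
  rule 1 (vowel merger): botuwad → botuwed
  rule 2 (intervocalic lenition): botuwed → bosuwed
  ⇒ Hirakar bosuwed
*botuwad is the unique common source.

*botuwad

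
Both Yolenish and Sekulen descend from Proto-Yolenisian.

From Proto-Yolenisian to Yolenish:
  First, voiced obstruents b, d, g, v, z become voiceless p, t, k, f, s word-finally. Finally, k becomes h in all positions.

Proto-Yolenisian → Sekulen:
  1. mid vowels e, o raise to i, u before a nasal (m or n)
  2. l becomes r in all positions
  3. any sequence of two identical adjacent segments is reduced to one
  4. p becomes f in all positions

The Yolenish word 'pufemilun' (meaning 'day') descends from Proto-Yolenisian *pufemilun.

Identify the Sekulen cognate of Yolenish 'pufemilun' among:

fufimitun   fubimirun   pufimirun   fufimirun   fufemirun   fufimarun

fufimirun

Sekulen: start from *pufemilun.
  rule 1 (pre-nasal raising): pufemilun → pufimilun
  rule 2 (unconditioned shift): pufimilun → pufimirun
  rule 3: no change — pufimirun
  rule 4 (unconditioned shift): pufimirun → fufimirun
  ⇒ Sekulen fufimirun
The other candidates each miss or misapply at least one Sekulen change.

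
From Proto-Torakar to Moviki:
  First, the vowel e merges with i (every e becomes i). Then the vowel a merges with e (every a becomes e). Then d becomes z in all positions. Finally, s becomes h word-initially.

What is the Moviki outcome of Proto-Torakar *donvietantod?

zonviitentoz

Moviki: *donvietantod > donviitantod > donviitentod > zonviitentoz  (by vowel merger, vowel merger, unconditioned shift)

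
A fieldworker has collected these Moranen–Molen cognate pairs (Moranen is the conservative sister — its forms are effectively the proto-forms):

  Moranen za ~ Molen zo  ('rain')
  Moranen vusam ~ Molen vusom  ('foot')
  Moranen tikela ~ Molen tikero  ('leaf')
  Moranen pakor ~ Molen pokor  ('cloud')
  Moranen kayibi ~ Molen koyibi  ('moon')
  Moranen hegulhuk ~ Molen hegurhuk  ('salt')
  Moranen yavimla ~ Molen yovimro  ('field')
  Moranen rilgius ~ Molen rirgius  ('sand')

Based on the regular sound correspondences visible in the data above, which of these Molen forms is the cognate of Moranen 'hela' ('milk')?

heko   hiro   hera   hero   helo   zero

tikela ~ tikero — Moranen l corresponds to Molen r between vowels (before a back vowel).
za ~ zo, tikela ~ tikero — Moranen a corresponds to Molen o word-finally.
Applying these to Moranen 'hela':
  hela → hera   (l→r between vowels (before a back vowel))
  hera → hero   (a→o word-finally)
So the Molen cognate is 'hero'.

hero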